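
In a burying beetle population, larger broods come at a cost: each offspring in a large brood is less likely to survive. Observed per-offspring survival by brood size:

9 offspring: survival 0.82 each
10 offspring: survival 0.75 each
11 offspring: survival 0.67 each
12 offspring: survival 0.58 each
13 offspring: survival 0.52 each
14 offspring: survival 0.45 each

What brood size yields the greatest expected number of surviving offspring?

10

Expected surviving offspring = c × s(c):
  c=9: 9 × 0.82 = 7.380
  c=10: 10 × 0.75 = 7.500
  c=11: 11 × 0.67 = 7.370
  c=12: 12 × 0.58 = 6.960
  c=13: 13 × 0.52 = 6.760
  c=14: 14 × 0.45 = 6.300
Maximum at c = 10 (7.500 surviving offspring).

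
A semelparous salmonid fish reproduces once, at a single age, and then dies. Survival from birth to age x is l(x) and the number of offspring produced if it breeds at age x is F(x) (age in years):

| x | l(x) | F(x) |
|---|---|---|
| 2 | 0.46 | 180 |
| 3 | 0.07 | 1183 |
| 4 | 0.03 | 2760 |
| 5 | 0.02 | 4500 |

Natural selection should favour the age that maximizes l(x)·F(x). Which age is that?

5

Expected offspring if breeding at age x = l(x) × F(x):
  age 2: 0.46 × 180 = 82.800
  age 3: 0.07 × 1183 = 82.810
  age 4: 0.03 × 2760 = 82.800
  age 5: 0.02 × 4500 = 90.000
Maximum at age 5 (90.000).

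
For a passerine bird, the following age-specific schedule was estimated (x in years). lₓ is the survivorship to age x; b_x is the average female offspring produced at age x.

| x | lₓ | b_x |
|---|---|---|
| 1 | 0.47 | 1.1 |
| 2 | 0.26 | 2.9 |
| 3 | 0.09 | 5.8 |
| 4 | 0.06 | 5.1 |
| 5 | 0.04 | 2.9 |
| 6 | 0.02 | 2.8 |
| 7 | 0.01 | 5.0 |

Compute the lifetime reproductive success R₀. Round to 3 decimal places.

2.321

R₀ = Σ lₓ b_x:
  age 1: 0.47 × 1.1 = 0.5170
  age 2: 0.26 × 2.9 = 0.7540
  age 3: 0.09 × 5.8 = 0.5220
  age 4: 0.06 × 5.1 = 0.3060
  age 5: 0.04 × 2.9 = 0.1160
  age 6: 0.02 × 2.8 = 0.0560
  age 7: 0.01 × 5.0 = 0.0500
R₀ = 0.5170 + 0.7540 + 0.5220 + 0.3060 + 0.1160 + 0.0560 + 0.0500 = 2.3210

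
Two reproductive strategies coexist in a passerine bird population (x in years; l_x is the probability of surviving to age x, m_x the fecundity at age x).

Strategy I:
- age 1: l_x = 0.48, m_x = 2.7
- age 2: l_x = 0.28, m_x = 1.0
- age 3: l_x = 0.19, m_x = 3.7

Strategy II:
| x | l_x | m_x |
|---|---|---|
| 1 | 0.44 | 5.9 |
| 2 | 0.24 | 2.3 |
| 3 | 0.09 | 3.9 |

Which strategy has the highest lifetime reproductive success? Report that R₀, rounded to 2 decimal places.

Strategy I: R₀ = 0.48×2.7 + 0.28×1.0 + 0.19×3.7 = 2.2790
Strategy II: R₀ = 0.44×5.9 + 0.24×2.3 + 0.09×3.9 = 3.4990
Highest R₀: strategy II with 3.4990.

3.50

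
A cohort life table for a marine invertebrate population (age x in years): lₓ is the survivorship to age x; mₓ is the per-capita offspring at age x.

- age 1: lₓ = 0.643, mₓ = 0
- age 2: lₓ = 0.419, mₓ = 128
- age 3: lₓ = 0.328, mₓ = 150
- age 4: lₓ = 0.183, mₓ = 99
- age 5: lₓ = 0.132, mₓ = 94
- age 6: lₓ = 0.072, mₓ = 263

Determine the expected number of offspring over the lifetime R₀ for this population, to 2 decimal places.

152.29

R₀ = Σ lₓ mₓ:
  age 1: 0.643 × 0 = 0.0000
  age 2: 0.419 × 128 = 53.6320
  age 3: 0.328 × 150 = 49.2000
  age 4: 0.183 × 99 = 18.1170
  age 5: 0.132 × 94 = 12.4080
  age 6: 0.072 × 263 = 18.9360
R₀ = 0.0000 + 53.6320 + 49.2000 + 18.1170 + 12.4080 + 18.9360 = 152.2930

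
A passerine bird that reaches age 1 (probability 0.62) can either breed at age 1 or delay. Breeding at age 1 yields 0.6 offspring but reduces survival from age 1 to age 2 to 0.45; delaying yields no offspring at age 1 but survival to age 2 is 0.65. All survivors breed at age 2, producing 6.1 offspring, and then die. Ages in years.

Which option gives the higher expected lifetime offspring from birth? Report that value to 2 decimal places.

breed at age 1: R₀ = 0.62 × (0.6 + 0.45 × 6.1) = 0.62 × 3.3450 = 2.0739
delay to age 2: R₀ = 0.62 × (0.65 × 6.1) = 0.62 × 3.9650 = 2.4583
Higher: delay to age 2 (2.4583).

2.46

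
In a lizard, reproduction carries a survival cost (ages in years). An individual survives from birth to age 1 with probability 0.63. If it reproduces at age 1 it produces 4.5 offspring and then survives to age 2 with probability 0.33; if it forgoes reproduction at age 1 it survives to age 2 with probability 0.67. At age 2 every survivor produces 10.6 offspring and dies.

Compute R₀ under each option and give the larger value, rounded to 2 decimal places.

5.04

breed at age 1: R₀ = 0.63 × (4.5 + 0.33 × 10.6) = 0.63 × 7.9980 = 5.0387
delay to age 2: R₀ = 0.63 × (0.67 × 10.6) = 0.63 × 7.1020 = 4.4743
Higher: breed at age 1 (5.0387).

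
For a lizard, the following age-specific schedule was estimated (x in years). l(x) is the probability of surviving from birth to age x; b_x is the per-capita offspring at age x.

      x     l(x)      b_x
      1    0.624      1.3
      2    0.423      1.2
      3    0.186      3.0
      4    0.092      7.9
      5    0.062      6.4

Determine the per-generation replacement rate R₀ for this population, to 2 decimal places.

R₀ = Σ l(x) b_x:
  age 1: 0.624 × 1.3 = 0.8112
  age 2: 0.423 × 1.2 = 0.5076
  age 3: 0.186 × 3.0 = 0.5580
  age 4: 0.092 × 7.9 = 0.7268
  age 5: 0.062 × 6.4 = 0.3968
R₀ = 0.8112 + 0.5076 + 0.5580 + 0.7268 + 0.3968 = 3.0004

3.00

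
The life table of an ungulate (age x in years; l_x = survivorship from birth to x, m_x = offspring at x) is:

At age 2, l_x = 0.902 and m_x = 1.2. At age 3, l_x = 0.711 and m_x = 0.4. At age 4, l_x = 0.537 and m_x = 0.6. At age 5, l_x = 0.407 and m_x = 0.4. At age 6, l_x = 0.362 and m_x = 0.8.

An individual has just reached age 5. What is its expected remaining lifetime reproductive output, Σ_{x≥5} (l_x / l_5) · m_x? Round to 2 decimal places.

l_5 = 0.407. Conditional survival from age 5 to x is l_x / l_5.
  x=5: (0.407/0.407) × 0.4 = 0.4000
  x=6: (0.362/0.407) × 0.8 = 0.7115
Sum = 0.4000 + 0.7115 = 1.1115

1.11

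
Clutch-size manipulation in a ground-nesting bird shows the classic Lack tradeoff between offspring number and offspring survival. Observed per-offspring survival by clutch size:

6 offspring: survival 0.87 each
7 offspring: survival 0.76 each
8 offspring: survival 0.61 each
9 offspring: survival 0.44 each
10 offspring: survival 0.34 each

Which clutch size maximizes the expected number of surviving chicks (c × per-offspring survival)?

7

Expected surviving chicks = c × s(c):
  c=6: 6 × 0.87 = 5.220
  c=7: 7 × 0.76 = 5.320
  c=8: 8 × 0.61 = 4.880
  c=9: 9 × 0.44 = 3.960
  c=10: 10 × 0.34 = 3.400
Maximum at c = 7 (5.320 surviving chicks).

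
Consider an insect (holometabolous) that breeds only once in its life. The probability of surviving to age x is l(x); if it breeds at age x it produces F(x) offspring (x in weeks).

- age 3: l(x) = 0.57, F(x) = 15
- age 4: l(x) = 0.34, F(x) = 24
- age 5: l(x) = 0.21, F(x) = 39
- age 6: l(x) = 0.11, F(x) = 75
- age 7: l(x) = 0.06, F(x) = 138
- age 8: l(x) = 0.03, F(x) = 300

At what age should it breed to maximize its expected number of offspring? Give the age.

8

Expected offspring if breeding at age x = l(x) × F(x):
  age 3: 0.57 × 15 = 8.550
  age 4: 0.34 × 24 = 8.160
  age 5: 0.21 × 39 = 8.190
  age 6: 0.11 × 75 = 8.250
  age 7: 0.06 × 138 = 8.280
  age 8: 0.03 × 300 = 9.000
Maximum at age 8 (9.000).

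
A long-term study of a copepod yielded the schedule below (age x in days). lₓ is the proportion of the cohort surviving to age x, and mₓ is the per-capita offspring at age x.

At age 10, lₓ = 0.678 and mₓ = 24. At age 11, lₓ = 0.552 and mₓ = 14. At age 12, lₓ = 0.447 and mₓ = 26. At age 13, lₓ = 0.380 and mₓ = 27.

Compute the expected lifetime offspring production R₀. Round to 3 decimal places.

45.882

R₀ = Σ lₓ mₓ:
  age 10: 0.678 × 24 = 16.2720
  age 11: 0.552 × 14 = 7.7280
  age 12: 0.447 × 26 = 11.6220
  age 13: 0.380 × 27 = 10.2600
R₀ = 16.2720 + 7.7280 + 11.6220 + 10.2600 = 45.8820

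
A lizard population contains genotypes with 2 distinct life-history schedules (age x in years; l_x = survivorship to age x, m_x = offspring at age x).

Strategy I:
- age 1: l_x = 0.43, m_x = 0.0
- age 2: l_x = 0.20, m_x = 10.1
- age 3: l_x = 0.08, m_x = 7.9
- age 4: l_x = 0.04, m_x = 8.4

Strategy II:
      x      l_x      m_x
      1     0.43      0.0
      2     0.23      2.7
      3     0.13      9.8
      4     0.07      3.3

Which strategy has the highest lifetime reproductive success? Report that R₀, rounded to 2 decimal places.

Strategy I: R₀ = 0.43×0.0 + 0.20×10.1 + 0.08×7.9 + 0.04×8.4 = 2.9880
Strategy II: R₀ = 0.43×0.0 + 0.23×2.7 + 0.13×9.8 + 0.07×3.3 = 2.1260
Highest R₀: strategy I with 2.9880.

2.99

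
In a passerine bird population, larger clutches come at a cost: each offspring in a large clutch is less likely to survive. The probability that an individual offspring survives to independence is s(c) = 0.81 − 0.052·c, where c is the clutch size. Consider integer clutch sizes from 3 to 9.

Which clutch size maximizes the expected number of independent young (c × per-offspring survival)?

8

Expected independent young = c × s(c):
  c=3: 3 × 0.654 = 1.962
  c=4: 4 × 0.602 = 2.408
  c=5: 5 × 0.550 = 2.750
  c=6: 6 × 0.498 = 2.988
  c=7: 7 × 0.446 = 3.122
  c=8: 8 × 0.394 = 3.152
  c=9: 9 × 0.342 = 3.078
Maximum at c = 8 (3.152 independent young).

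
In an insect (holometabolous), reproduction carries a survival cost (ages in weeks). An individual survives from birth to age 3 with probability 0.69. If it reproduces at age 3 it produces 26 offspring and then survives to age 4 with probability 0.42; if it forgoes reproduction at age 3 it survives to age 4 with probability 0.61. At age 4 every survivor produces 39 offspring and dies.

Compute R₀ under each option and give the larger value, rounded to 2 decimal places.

breed at age 3: R₀ = 0.69 × (26 + 0.42 × 39) = 0.69 × 42.3800 = 29.2422
delay to age 4: R₀ = 0.69 × (0.61 × 39) = 0.69 × 23.7900 = 16.4151
Higher: breed at age 3 (29.2422).

29.24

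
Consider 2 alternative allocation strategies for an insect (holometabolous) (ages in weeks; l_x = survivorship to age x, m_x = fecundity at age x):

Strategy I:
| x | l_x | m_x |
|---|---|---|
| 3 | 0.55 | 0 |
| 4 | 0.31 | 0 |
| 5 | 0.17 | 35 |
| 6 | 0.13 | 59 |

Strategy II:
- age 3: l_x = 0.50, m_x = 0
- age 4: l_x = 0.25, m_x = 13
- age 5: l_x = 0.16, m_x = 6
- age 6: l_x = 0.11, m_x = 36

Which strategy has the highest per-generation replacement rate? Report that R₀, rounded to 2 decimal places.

Strategy I: R₀ = 0.55×0 + 0.31×0 + 0.17×35 + 0.13×59 = 13.6200
Strategy II: R₀ = 0.50×0 + 0.25×13 + 0.16×6 + 0.11×36 = 8.1700
Highest R₀: strategy I with 13.6200.

13.62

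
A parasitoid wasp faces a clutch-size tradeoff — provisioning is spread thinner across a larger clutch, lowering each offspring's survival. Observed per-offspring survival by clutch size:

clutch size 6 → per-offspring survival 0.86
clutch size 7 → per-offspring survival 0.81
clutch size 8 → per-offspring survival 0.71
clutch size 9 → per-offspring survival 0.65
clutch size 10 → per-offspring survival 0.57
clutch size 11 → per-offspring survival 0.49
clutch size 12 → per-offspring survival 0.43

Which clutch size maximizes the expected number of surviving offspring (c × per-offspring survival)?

Expected surviving offspring = c × s(c):
  c=6: 6 × 0.86 = 5.160
  c=7: 7 × 0.81 = 5.670
  c=8: 8 × 0.71 = 5.680
  c=9: 9 × 0.65 = 5.850
  c=10: 10 × 0.57 = 5.700
  c=11: 11 × 0.49 = 5.390
  c=12: 12 × 0.43 = 5.160
Maximum at c = 9 (5.850 surviving offspring).

9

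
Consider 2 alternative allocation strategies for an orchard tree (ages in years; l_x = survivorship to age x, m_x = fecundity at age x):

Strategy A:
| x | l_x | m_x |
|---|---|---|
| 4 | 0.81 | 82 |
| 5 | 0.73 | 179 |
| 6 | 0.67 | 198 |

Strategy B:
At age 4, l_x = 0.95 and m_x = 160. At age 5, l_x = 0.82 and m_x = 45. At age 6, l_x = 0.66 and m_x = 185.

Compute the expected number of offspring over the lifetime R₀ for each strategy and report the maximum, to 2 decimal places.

Strategy A: R₀ = 0.81×82 + 0.73×179 + 0.67×198 = 329.7500
Strategy B: R₀ = 0.95×160 + 0.82×45 + 0.66×185 = 311.0000
Highest R₀: strategy A with 329.7500.

329.75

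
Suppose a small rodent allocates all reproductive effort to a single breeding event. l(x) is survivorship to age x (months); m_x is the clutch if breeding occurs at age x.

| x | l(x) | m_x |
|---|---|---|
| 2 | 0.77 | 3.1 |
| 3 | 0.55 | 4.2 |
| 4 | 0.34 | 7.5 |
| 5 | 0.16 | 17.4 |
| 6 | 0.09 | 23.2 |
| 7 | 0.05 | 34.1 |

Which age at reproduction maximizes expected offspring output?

Expected offspring if breeding at age x = l(x) × m_x:
  age 2: 0.77 × 3.1 = 2.387
  age 3: 0.55 × 4.2 = 2.310
  age 4: 0.34 × 7.5 = 2.550
  age 5: 0.16 × 17.4 = 2.784
  age 6: 0.09 × 23.2 = 2.088
  age 7: 0.05 × 34.1 = 1.705
Maximum at age 5 (2.784).

5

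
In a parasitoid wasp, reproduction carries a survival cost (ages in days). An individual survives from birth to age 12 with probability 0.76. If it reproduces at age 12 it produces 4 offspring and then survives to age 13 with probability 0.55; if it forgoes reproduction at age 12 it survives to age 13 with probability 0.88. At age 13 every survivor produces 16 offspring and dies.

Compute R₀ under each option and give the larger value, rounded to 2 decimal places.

breed at age 12: R₀ = 0.76 × (4 + 0.55 × 16) = 0.76 × 12.8000 = 9.7280
delay to age 13: R₀ = 0.76 × (0.88 × 16) = 0.76 × 14.0800 = 10.7008
Higher: delay to age 13 (10.7008).

10.70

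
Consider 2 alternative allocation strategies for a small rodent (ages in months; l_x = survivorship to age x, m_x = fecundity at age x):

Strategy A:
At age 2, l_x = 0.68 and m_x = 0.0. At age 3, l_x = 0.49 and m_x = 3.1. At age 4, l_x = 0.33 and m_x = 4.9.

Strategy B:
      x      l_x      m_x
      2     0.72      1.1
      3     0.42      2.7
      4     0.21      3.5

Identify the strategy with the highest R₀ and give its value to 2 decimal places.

3.14

Strategy A: R₀ = 0.68×0.0 + 0.49×3.1 + 0.33×4.9 = 3.1360
Strategy B: R₀ = 0.72×1.1 + 0.42×2.7 + 0.21×3.5 = 2.6610
Highest R₀: strategy A with 3.1360.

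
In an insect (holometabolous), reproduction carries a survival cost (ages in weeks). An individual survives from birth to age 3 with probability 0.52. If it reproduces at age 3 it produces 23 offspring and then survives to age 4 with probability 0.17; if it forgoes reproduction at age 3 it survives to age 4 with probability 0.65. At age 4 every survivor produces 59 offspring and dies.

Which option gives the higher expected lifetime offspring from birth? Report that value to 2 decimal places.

breed at age 3: R₀ = 0.52 × (23 + 0.17 × 59) = 0.52 × 33.0300 = 17.1756
delay to age 4: R₀ = 0.52 × (0.65 × 59) = 0.52 × 38.3500 = 19.9420
Higher: delay to age 4 (19.9420).

19.94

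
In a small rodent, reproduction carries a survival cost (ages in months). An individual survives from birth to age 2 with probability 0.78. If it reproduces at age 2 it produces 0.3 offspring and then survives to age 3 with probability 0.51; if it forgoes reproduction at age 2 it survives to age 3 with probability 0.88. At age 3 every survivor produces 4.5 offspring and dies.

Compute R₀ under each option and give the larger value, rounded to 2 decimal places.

3.09

breed at age 2: R₀ = 0.78 × (0.3 + 0.51 × 4.5) = 0.78 × 2.5950 = 2.0241
delay to age 3: R₀ = 0.78 × (0.88 × 4.5) = 0.78 × 3.9600 = 3.0888
Higher: delay to age 3 (3.0888).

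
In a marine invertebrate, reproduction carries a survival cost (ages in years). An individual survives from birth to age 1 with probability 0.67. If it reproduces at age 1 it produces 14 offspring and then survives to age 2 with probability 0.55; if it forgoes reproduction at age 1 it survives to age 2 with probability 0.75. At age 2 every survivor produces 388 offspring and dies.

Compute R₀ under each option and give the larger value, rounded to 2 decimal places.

194.97

breed at age 1: R₀ = 0.67 × (14 + 0.55 × 388) = 0.67 × 227.4000 = 152.3580
delay to age 2: R₀ = 0.67 × (0.75 × 388) = 0.67 × 291.0000 = 194.9700
Higher: delay to age 2 (194.9700).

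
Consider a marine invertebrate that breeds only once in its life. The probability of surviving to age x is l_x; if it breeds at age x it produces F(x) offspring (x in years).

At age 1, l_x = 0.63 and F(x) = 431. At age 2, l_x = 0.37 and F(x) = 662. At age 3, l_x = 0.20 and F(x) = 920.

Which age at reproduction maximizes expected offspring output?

Expected offspring if breeding at age x = l_x × F(x):
  age 1: 0.63 × 431 = 271.530
  age 2: 0.37 × 662 = 244.940
  age 3: 0.20 × 920 = 184.000
Maximum at age 1 (271.530).

1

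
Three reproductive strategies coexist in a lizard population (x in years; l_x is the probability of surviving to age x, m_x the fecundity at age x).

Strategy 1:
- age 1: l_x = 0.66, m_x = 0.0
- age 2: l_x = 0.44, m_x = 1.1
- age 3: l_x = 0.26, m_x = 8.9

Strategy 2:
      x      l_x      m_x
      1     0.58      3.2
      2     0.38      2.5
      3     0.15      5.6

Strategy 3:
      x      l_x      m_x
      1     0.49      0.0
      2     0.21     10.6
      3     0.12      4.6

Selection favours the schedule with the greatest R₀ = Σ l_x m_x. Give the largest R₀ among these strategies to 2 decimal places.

Strategy 1: R₀ = 0.66×0.0 + 0.44×1.1 + 0.26×8.9 = 2.7980
Strategy 2: R₀ = 0.58×3.2 + 0.38×2.5 + 0.15×5.6 = 3.6460
Strategy 3: R₀ = 0.49×0.0 + 0.21×10.6 + 0.12×4.6 = 2.7780
Highest R₀: strategy 2 with 3.6460.

3.65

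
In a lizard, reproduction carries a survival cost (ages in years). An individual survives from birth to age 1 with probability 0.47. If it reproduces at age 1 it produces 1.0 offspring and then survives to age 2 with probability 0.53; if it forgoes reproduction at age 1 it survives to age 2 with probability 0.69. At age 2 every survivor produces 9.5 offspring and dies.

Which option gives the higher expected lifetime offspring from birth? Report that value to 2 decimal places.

breed at age 1: R₀ = 0.47 × (1.0 + 0.53 × 9.5) = 0.47 × 6.0350 = 2.8364
delay to age 2: R₀ = 0.47 × (0.69 × 9.5) = 0.47 × 6.5550 = 3.0808
Higher: delay to age 2 (3.0808).

3.08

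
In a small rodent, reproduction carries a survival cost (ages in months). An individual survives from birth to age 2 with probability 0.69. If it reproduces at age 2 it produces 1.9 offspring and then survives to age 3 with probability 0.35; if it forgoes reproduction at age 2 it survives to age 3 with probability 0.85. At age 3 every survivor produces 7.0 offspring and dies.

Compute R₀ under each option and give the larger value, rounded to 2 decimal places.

4.11

breed at age 2: R₀ = 0.69 × (1.9 + 0.35 × 7.0) = 0.69 × 4.3500 = 3.0015
delay to age 3: R₀ = 0.69 × (0.85 × 7.0) = 0.69 × 5.9500 = 4.1055
Higher: delay to age 3 (4.1055).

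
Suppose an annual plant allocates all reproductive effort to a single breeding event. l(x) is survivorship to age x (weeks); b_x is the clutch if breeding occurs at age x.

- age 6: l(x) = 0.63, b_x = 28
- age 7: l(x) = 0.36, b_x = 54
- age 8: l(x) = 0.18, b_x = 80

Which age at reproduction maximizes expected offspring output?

7

Expected offspring if breeding at age x = l(x) × b_x:
  age 6: 0.63 × 28 = 17.640
  age 7: 0.36 × 54 = 19.440
  age 8: 0.18 × 80 = 14.400
Maximum at age 7 (19.440).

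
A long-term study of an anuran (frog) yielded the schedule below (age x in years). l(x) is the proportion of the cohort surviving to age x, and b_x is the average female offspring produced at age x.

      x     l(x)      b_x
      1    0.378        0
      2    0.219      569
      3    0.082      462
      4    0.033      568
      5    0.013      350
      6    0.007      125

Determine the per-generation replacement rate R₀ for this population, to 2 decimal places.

R₀ = Σ l(x) b_x:
  age 1: 0.378 × 0 = 0.0000
  age 2: 0.219 × 569 = 124.6110
  age 3: 0.082 × 462 = 37.8840
  age 4: 0.033 × 568 = 18.7440
  age 5: 0.013 × 350 = 4.5500
  age 6: 0.007 × 125 = 0.8750
R₀ = 0.0000 + 124.6110 + 37.8840 + 18.7440 + 4.5500 + 0.8750 = 186.6640

186.66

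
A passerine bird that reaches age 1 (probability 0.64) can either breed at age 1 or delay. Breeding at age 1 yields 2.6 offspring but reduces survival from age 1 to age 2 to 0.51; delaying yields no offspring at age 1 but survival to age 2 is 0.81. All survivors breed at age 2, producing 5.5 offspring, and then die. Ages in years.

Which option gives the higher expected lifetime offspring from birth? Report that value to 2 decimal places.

breed at age 1: R₀ = 0.64 × (2.6 + 0.51 × 5.5) = 0.64 × 5.4050 = 3.4592
delay to age 2: R₀ = 0.64 × (0.81 × 5.5) = 0.64 × 4.4550 = 2.8512
Higher: breed at age 1 (3.4592).

3.46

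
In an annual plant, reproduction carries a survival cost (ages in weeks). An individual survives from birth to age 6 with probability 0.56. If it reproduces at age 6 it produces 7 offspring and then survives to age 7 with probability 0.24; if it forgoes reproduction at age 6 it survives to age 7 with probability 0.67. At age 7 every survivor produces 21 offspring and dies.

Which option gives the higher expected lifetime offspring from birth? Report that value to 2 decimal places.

breed at age 6: R₀ = 0.56 × (7 + 0.24 × 21) = 0.56 × 12.0400 = 6.7424
delay to age 7: R₀ = 0.56 × (0.67 × 21) = 0.56 × 14.0700 = 7.8792
Higher: delay to age 7 (7.8792).

7.88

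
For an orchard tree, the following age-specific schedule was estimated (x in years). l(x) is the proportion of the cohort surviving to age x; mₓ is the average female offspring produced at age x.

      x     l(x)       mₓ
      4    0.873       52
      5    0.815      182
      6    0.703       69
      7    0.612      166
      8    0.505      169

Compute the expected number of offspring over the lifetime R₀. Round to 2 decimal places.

R₀ = Σ l(x) mₓ:
  age 4: 0.873 × 52 = 45.3960
  age 5: 0.815 × 182 = 148.3300
  age 6: 0.703 × 69 = 48.5070
  age 7: 0.612 × 166 = 101.5920
  age 8: 0.505 × 169 = 85.3450
R₀ = 45.3960 + 148.3300 + 48.5070 + 101.5920 + 85.3450 = 429.1700

429.17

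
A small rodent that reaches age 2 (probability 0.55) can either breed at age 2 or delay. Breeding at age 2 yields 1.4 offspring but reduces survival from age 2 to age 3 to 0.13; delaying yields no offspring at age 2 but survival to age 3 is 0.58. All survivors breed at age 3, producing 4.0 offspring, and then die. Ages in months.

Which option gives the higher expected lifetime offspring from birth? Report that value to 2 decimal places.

1.28

breed at age 2: R₀ = 0.55 × (1.4 + 0.13 × 4.0) = 0.55 × 1.9200 = 1.0560
delay to age 3: R₀ = 0.55 × (0.58 × 4.0) = 0.55 × 2.3200 = 1.2760
Higher: delay to age 3 (1.2760).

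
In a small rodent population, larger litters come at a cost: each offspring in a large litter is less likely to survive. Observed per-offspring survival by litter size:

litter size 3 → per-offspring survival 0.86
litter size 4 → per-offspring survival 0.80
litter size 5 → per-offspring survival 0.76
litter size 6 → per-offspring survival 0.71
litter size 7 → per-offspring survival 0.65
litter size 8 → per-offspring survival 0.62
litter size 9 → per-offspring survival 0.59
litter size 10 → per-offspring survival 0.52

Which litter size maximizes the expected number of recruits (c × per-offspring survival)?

Expected recruits = c × s(c):
  c=3: 3 × 0.86 = 2.580
  c=4: 4 × 0.80 = 3.200
  c=5: 5 × 0.76 = 3.800
  c=6: 6 × 0.71 = 4.260
  c=7: 7 × 0.65 = 4.550
  c=8: 8 × 0.62 = 4.960
  c=9: 9 × 0.59 = 5.310
  c=10: 10 × 0.52 = 5.200
Maximum at c = 9 (5.310 recruits).

9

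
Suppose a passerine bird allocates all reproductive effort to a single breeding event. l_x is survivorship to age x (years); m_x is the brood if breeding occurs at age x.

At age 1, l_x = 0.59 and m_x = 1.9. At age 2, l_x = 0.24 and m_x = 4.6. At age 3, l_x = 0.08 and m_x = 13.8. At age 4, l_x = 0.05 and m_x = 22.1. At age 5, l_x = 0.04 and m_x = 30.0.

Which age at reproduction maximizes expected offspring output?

5

Expected offspring if breeding at age x = l_x × m_x:
  age 1: 0.59 × 1.9 = 1.121
  age 2: 0.24 × 4.6 = 1.104
  age 3: 0.08 × 13.8 = 1.104
  age 4: 0.05 × 22.1 = 1.105
  age 5: 0.04 × 30.0 = 1.200
Maximum at age 5 (1.200).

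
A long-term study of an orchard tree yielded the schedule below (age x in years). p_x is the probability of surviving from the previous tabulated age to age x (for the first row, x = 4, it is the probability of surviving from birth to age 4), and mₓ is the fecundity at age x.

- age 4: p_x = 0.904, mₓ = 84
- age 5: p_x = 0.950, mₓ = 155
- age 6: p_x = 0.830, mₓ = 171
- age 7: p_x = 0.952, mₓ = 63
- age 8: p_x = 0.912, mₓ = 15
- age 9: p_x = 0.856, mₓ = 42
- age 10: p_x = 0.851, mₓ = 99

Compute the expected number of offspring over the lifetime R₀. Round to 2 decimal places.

449.85

Survivorship from birth: l_x = p_4·p_5·…·p_x.
  l_4 = 0.90400
  l_5 = 0.85880
  l_6 = 0.71280
  l_7 = 0.67859
  l_8 = 0.61887
  l_9 = 0.52976
  l_10 = 0.45082
R₀ = Σ l_x mₓ:
  age 4: 0.90400 × 84 = 75.9360
  age 5: 0.85880 × 155 = 133.1140
  age 6: 0.71280 × 171 = 121.8888
  age 7: 0.67859 × 63 = 42.7512
  age 8: 0.61887 × 15 = 9.2831
  age 9: 0.52976 × 42 = 22.2499
  age 10: 0.45082 × 99 = 44.6312
R₀ = 75.9360 + 133.1140 + 121.8888 + 42.7512 + 9.2831 + 22.2499 + 44.6312 = 449.8541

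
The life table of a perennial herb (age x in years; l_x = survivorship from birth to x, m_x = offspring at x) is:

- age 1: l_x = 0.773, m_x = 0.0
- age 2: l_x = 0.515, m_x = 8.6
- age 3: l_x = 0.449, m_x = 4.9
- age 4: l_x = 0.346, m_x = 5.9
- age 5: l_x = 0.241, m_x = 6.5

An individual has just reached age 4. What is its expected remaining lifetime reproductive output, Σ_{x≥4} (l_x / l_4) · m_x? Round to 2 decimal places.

l_4 = 0.346. Conditional survival from age 4 to x is l_x / l_4.
  x=4: (0.346/0.346) × 5.9 = 5.9000
  x=5: (0.241/0.346) × 6.5 = 4.5275
Sum = 5.9000 + 4.5275 = 10.4275

10.43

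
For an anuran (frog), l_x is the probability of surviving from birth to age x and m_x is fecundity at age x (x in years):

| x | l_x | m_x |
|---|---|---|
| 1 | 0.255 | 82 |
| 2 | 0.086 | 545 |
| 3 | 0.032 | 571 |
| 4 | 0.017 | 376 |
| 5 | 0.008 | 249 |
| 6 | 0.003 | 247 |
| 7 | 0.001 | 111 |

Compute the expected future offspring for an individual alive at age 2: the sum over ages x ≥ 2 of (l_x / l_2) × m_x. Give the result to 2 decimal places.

864.86

l_2 = 0.086. Conditional survival from age 2 to x is l_x / l_2.
  x=2: (0.086/0.086) × 545 = 545.0000
  x=3: (0.032/0.086) × 571 = 212.4651
  x=4: (0.017/0.086) × 376 = 74.3256
  x=5: (0.008/0.086) × 249 = 23.1628
  x=6: (0.003/0.086) × 247 = 8.6163
  x=7: (0.001/0.086) × 111 = 1.2907
Sum = 545.0000 + 212.4651 + 74.3256 + 23.1628 + 8.6163 + 1.2907 = 864.8605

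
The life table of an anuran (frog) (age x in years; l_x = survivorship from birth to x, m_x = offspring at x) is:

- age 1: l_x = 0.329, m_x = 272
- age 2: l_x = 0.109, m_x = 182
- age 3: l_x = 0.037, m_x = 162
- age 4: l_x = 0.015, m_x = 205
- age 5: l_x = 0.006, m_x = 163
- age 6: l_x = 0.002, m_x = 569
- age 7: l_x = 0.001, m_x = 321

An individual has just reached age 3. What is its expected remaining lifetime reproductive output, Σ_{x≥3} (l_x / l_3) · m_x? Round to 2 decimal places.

310.97

l_3 = 0.037. Conditional survival from age 3 to x is l_x / l_3.
  x=3: (0.037/0.037) × 162 = 162.0000
  x=4: (0.015/0.037) × 205 = 83.1081
  x=5: (0.006/0.037) × 163 = 26.4324
  x=6: (0.002/0.037) × 569 = 30.7568
  x=7: (0.001/0.037) × 321 = 8.6757
Sum = 162.0000 + 83.1081 + 26.4324 + 30.7568 + 8.6757 = 310.9730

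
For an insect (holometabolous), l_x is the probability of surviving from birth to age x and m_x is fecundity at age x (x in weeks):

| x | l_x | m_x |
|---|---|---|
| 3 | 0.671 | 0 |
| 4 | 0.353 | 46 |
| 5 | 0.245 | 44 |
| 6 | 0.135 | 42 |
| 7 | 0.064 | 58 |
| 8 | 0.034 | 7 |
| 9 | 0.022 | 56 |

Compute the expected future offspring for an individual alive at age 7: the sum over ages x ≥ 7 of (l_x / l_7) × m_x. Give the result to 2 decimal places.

l_7 = 0.064. Conditional survival from age 7 to x is l_x / l_7.
  x=7: (0.064/0.064) × 58 = 58.0000
  x=8: (0.034/0.064) × 7 = 3.7188
  x=9: (0.022/0.064) × 56 = 19.2500
Sum = 58.0000 + 3.7188 + 19.2500 = 80.9688

80.97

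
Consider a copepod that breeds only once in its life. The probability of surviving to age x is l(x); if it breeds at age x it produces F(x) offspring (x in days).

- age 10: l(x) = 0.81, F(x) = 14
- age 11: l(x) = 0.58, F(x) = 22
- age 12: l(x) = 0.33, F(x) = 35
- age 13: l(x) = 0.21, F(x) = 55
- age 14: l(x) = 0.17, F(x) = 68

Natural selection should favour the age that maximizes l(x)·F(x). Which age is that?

11

Expected offspring if breeding at age x = l(x) × F(x):
  age 10: 0.81 × 14 = 11.340
  age 11: 0.58 × 22 = 12.760
  age 12: 0.33 × 35 = 11.550
  age 13: 0.21 × 55 = 11.550
  age 14: 0.17 × 68 = 11.560
Maximum at age 11 (12.760).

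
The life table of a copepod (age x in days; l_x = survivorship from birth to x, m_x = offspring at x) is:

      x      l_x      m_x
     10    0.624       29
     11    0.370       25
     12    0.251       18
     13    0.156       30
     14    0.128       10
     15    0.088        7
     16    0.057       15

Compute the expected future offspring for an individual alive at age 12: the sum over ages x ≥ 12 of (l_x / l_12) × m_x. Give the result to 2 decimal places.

47.61

l_12 = 0.251. Conditional survival from age 12 to x is l_x / l_12.
  x=12: (0.251/0.251) × 18 = 18.0000
  x=13: (0.156/0.251) × 30 = 18.6454
  x=14: (0.128/0.251) × 10 = 5.0996
  x=15: (0.088/0.251) × 7 = 2.4542
  x=16: (0.057/0.251) × 15 = 3.4064
Sum = 18.0000 + 18.6454 + 5.0996 + 2.4542 + 3.4064 = 47.6056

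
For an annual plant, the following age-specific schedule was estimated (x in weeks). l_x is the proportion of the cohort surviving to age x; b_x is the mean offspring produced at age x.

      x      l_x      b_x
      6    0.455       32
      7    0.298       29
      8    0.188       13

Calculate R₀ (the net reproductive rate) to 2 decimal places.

R₀ = Σ l_x b_x:
  age 6: 0.455 × 32 = 14.5600
  age 7: 0.298 × 29 = 8.6420
  age 8: 0.188 × 13 = 2.4440
R₀ = 14.5600 + 8.6420 + 2.4440 = 25.6460

25.65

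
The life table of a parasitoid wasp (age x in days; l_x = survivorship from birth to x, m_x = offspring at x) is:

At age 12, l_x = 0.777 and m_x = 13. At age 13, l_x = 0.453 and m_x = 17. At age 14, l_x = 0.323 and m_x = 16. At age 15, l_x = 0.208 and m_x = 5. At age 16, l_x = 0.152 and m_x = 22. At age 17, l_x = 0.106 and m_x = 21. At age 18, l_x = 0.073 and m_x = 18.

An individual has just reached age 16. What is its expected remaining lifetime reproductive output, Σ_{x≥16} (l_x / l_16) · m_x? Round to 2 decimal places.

45.29

l_16 = 0.152. Conditional survival from age 16 to x is l_x / l_16.
  x=16: (0.152/0.152) × 22 = 22.0000
  x=17: (0.106/0.152) × 21 = 14.6447
  x=18: (0.073/0.152) × 18 = 8.6447
Sum = 22.0000 + 14.6447 + 8.6447 = 45.2895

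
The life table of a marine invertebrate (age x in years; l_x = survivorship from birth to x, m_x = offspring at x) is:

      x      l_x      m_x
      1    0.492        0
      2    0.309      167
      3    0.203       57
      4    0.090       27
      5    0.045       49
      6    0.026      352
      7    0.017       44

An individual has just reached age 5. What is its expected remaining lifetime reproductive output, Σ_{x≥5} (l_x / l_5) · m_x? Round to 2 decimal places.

269.00

l_5 = 0.045. Conditional survival from age 5 to x is l_x / l_5.
  x=5: (0.045/0.045) × 49 = 49.0000
  x=6: (0.026/0.045) × 352 = 203.3778
  x=7: (0.017/0.045) × 44 = 16.6222
Sum = 49.0000 + 203.3778 + 16.6222 = 269.0000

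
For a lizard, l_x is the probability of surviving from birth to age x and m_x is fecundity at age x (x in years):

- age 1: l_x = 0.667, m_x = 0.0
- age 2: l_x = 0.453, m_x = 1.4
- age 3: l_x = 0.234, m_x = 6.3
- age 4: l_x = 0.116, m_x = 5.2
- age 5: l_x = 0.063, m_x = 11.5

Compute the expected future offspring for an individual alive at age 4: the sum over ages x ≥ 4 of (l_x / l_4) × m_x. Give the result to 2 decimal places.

l_4 = 0.116. Conditional survival from age 4 to x is l_x / l_4.
  x=4: (0.116/0.116) × 5.2 = 5.2000
  x=5: (0.063/0.116) × 11.5 = 6.2457
Sum = 5.2000 + 6.2457 = 11.4457

11.45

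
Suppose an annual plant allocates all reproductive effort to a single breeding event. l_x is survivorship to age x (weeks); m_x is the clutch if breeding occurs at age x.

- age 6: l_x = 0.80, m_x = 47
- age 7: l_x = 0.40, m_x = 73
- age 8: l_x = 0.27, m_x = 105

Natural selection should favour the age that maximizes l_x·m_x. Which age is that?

6

Expected offspring if breeding at age x = l_x × m_x:
  age 6: 0.80 × 47 = 37.600
  age 7: 0.40 × 73 = 29.200
  age 8: 0.27 × 105 = 28.350
Maximum at age 6 (37.600).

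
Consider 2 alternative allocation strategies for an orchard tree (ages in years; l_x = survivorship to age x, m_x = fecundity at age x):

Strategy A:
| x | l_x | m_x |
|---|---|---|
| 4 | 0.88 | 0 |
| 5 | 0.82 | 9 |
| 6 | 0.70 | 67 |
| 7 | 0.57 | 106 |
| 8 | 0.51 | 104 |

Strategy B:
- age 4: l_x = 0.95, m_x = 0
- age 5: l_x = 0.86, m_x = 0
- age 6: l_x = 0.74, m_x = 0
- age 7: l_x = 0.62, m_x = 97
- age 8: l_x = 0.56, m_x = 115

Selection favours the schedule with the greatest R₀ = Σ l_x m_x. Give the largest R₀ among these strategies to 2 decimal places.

167.74

Strategy A: R₀ = 0.88×0 + 0.82×9 + 0.70×67 + 0.57×106 + 0.51×104 = 167.7400
Strategy B: R₀ = 0.95×0 + 0.86×0 + 0.74×0 + 0.62×97 + 0.56×115 = 124.5400
Highest R₀: strategy A with 167.7400.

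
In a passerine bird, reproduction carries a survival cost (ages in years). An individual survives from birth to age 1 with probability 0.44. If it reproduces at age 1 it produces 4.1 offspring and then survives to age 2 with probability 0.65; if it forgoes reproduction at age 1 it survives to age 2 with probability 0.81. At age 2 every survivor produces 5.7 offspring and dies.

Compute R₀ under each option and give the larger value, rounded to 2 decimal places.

breed at age 1: R₀ = 0.44 × (4.1 + 0.65 × 5.7) = 0.44 × 7.8050 = 3.4342
delay to age 2: R₀ = 0.44 × (0.81 × 5.7) = 0.44 × 4.6170 = 2.0315
Higher: breed at age 1 (3.4342).

3.43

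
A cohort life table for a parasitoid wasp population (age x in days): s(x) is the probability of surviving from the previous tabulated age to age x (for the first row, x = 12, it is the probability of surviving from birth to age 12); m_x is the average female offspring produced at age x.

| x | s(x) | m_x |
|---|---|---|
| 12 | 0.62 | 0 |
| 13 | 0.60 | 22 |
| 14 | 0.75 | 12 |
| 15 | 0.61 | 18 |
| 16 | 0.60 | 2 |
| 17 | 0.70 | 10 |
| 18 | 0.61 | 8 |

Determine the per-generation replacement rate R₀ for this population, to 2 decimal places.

Survivorship from birth: l_x = s_12·s_13·…·s_x.
  l_12 = 0.62000
  l_13 = 0.37200
  l_14 = 0.27900
  l_15 = 0.17019
  l_16 = 0.10211
  l_17 = 0.07148
  l_18 = 0.04360
R₀ = Σ l_x m_x:
  age 12: 0.62000 × 0 = 0.0000
  age 13: 0.37200 × 22 = 8.1840
  age 14: 0.27900 × 12 = 3.3480
  age 15: 0.17019 × 18 = 3.0634
  age 16: 0.10211 × 2 = 0.2042
  age 17: 0.07148 × 10 = 0.7148
  age 18: 0.04360 × 8 = 0.3488
R₀ = 0.0000 + 8.1840 + 3.3480 + 3.0634 + 0.2042 + 0.7148 + 0.3488 = 15.8632

15.86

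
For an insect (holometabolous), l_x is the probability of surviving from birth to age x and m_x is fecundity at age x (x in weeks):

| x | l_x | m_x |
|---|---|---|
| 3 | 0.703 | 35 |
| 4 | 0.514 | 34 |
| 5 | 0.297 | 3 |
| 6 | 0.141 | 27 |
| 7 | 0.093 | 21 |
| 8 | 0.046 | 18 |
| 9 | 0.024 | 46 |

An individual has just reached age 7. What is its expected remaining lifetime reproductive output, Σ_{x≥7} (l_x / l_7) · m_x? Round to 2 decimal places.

l_7 = 0.093. Conditional survival from age 7 to x is l_x / l_7.
  x=7: (0.093/0.093) × 21 = 21.0000
  x=8: (0.046/0.093) × 18 = 8.9032
  x=9: (0.024/0.093) × 46 = 11.8710
Sum = 21.0000 + 8.9032 + 11.8710 = 41.7742

41.77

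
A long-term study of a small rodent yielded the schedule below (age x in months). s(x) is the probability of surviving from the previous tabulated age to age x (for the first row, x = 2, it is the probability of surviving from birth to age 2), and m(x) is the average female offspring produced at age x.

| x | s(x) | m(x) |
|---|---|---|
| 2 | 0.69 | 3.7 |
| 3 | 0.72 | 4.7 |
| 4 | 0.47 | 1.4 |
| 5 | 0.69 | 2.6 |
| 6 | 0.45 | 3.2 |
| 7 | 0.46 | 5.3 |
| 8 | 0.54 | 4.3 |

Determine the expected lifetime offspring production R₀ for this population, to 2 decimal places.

Survivorship from birth: l_x = s_2·s_3·…·s_x.
  l_2 = 0.69000
  l_3 = 0.49680
  l_4 = 0.23350
  l_5 = 0.16111
  l_6 = 0.07250
  l_7 = 0.03335
  l_8 = 0.01801
R₀ = Σ l_x m(x):
  age 2: 0.69000 × 3.7 = 2.5530
  age 3: 0.49680 × 4.7 = 2.3350
  age 4: 0.23350 × 1.4 = 0.3269
  age 5: 0.16111 × 2.6 = 0.4189
  age 6: 0.07250 × 3.2 = 0.2320
  age 7: 0.03335 × 5.3 = 0.1768
  age 8: 0.01801 × 4.3 = 0.0774
R₀ = 2.5530 + 2.3350 + 0.3269 + 0.4189 + 0.2320 + 0.1768 + 0.0774 = 6.1199

6.12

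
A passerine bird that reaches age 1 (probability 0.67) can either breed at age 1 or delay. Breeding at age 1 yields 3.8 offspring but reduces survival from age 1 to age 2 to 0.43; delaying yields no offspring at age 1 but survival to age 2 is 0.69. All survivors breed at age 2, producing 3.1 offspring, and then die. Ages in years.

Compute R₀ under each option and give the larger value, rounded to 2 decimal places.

3.44

breed at age 1: R₀ = 0.67 × (3.8 + 0.43 × 3.1) = 0.67 × 5.1330 = 3.4391
delay to age 2: R₀ = 0.67 × (0.69 × 3.1) = 0.67 × 2.1390 = 1.4331
Higher: breed at age 1 (3.4391).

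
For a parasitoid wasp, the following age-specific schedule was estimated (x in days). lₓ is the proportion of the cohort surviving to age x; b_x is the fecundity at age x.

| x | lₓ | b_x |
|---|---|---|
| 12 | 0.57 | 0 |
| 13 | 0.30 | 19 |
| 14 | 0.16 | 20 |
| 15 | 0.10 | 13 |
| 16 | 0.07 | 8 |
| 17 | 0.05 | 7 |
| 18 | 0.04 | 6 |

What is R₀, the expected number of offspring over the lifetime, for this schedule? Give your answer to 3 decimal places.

R₀ = Σ lₓ b_x:
  age 12: 0.57 × 0 = 0.0000
  age 13: 0.30 × 19 = 5.7000
  age 14: 0.16 × 20 = 3.2000
  age 15: 0.10 × 13 = 1.3000
  age 16: 0.07 × 8 = 0.5600
  age 17: 0.05 × 7 = 0.3500
  age 18: 0.04 × 6 = 0.2400
R₀ = 0.0000 + 5.7000 + 3.2000 + 1.3000 + 0.5600 + 0.3500 + 0.2400 = 11.3500

11.350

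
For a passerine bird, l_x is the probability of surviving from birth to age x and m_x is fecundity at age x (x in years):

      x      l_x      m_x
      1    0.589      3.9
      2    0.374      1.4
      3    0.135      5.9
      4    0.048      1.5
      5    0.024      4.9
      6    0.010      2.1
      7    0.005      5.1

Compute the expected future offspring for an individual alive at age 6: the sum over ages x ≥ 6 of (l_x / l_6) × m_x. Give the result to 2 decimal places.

l_6 = 0.010. Conditional survival from age 6 to x is l_x / l_6.
  x=6: (0.010/0.010) × 2.1 = 2.1000
  x=7: (0.005/0.010) × 5.1 = 2.5500
Sum = 2.1000 + 2.5500 = 4.6500

4.65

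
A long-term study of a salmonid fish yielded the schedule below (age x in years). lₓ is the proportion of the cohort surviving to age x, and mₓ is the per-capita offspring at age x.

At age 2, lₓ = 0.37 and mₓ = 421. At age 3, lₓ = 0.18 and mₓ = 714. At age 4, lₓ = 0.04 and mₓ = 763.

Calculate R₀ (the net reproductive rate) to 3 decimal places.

314.810

R₀ = Σ lₓ mₓ:
  age 2: 0.37 × 421 = 155.7700
  age 3: 0.18 × 714 = 128.5200
  age 4: 0.04 × 763 = 30.5200
R₀ = 155.7700 + 128.5200 + 30.5200 = 314.8100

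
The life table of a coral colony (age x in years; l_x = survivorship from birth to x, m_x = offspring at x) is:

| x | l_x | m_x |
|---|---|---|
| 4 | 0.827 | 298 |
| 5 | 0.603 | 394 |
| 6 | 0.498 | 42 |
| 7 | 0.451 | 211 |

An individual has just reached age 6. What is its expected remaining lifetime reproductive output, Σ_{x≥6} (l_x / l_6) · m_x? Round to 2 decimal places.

l_6 = 0.498. Conditional survival from age 6 to x is l_x / l_6.
  x=6: (0.498/0.498) × 42 = 42.0000
  x=7: (0.451/0.498) × 211 = 191.0863
Sum = 42.0000 + 191.0863 = 233.0863

233.09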